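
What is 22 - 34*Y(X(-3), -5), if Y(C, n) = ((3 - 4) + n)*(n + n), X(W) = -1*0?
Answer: -2018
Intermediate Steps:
X(W) = 0
Y(C, n) = 2*n*(-1 + n) (Y(C, n) = (-1 + n)*(2*n) = 2*n*(-1 + n))
22 - 34*Y(X(-3), -5) = 22 - 68*(-5)*(-1 - 5) = 22 - 68*(-5)*(-6) = 22 - 34*60 = 22 - 2040 = -2018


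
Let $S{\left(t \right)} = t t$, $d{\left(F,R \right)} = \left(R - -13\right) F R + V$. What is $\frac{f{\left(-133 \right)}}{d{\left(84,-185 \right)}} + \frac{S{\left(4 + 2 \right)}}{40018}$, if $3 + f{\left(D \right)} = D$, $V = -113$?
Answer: $\frac{45388582}{53479394903} \approx 0.00084871$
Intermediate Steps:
$d{\left(F,R \right)} = -113 + F R \left(13 + R\right)$ ($d{\left(F,R \right)} = \left(R - -13\right) F R - 113 = \left(R + 13\right) F R - 113 = \left(13 + R\right) F R - 113 = F \left(13 + R\right) R - 113 = F R \left(13 + R\right) - 113 = -113 + F R \left(13 + R\right)$)
$f{\left(D \right)} = -3 + D$
$S{\left(t \right)} = t^{2}$
$\frac{f{\left(-133 \right)}}{d{\left(84,-185 \right)}} + \frac{S{\left(4 + 2 \right)}}{40018} = \frac{-3 - 133}{-113 + 84 \left(-185\right)^{2} + 13 \cdot 84 \left(-185\right)} + \frac{\left(4 + 2\right)^{2}}{40018} = - \frac{136}{-113 + 84 \cdot 34225 - 202020} + 6^{2} \cdot \frac{1}{40018} = - \frac{136}{-113 + 2874900 - 202020} + 36 \cdot \frac{1}{40018} = - \frac{136}{2672767} + \frac{18}{20009} = \frac{45388582}{53479394903}$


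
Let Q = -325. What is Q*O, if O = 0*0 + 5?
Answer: -1625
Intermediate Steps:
O = 5 (O = 0 + 5 = 5)
Q*O = -325*5 = -1625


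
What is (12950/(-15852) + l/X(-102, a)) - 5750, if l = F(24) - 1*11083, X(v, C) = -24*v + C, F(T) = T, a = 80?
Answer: -57658179217/10018464 ≈ -5755.2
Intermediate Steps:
X(v, C) = C - 24*v
l = -11059 (l = 24 - 1*11083 = 24 - 11083 = -11059)
(12950/(-15852) + l/X(-102, a)) - 5750 = (12950/(-15852) - 11059/(80 - 24*(-102))) - 5750 = (12950*(-1/15852) - 11059/(80 + 2448)) - 5750 = (-6475/7926 - 11059/2528) - 5750 = -52011217/10018464 - 5750 = -57658179217/10018464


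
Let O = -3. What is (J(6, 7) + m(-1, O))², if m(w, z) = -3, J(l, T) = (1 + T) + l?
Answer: 121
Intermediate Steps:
J(l, T) = 1 + T + l
(J(6, 7) + m(-1, O))² = ((1 + 7 + 6) - 3)² = (14 - 3)² = 11² = 121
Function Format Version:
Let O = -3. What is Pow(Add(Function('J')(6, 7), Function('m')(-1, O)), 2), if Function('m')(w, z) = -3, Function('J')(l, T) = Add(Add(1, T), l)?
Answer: 121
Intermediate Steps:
Function('J')(l, T) = Add(1, T, l)
Pow(Add(Function('J')(6, 7), Function('m')(-1, O)), 2) = Pow(Add(Add(1, 7, 6), -3), 2) = Pow(Add(14, -3), 2) = Pow(11, 2) = 121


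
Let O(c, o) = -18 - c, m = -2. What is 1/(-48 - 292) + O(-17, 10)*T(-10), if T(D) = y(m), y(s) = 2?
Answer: -681/340 ≈ -2.0029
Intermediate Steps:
T(D) = 2
1/(-48 - 292) + O(-17, 10)*T(-10) = 1/(-48 - 292) + (-18 - 1*(-17))*2 = 1/(-340) + (-18 + 17)*2 = -1/340 - 1*2 = -1/340 - 2 = -681/340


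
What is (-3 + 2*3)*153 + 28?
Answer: 487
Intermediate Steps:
(-3 + 2*3)*153 + 28 = (-3 + 6)*153 + 28 = 3*153 + 28 = 459 + 28 = 487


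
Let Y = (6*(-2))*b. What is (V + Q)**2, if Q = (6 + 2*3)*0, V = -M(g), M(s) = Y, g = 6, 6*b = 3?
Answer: 36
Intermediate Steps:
b = 1/2 (b = (1/6)*3 = 1/2 ≈ 0.50000)
Y = -6 (Y = (6*(-2))*(1/2) = -12*1/2 = -6)
M(s) = -6
V = 6 (V = -1*(-6) = 6)
Q = 0 (Q = (6 + 6)*0 = 12*0 = 0)
(V + Q)**2 = (6 + 0)**2 = 6**2 = 36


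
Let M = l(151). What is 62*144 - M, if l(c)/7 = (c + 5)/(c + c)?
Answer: 1347582/151 ≈ 8924.4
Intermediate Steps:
l(c) = 7*(5 + c)/(2*c) (l(c) = 7*((c + 5)/(c + c)) = 7*((5 + c)/((2*c))) = 7*((5 + c)*(1/(2*c))) = 7*((5 + c)/(2*c)) = 7*(5 + c)/(2*c))
M = 546/151 (M = (7/2)*(5 + 151)/151 = (7/2)*(1/151)*156 = 546/151 ≈ 3.6159)
62*144 - M = 62*144 - 1*546/151 = 8928 - 546/151 = 1347582/151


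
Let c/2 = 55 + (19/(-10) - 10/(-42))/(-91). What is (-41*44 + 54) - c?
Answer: -17772649/9555 ≈ -1860.0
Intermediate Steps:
c = 1051399/9555 (c = 2*(55 + (19/(-10) - 10/(-42))/(-91)) = 2*(55 - (19*(-⅒) - 10*(-1/42))/91) = 2*(55 - (-19/10 + 5/21)/91) = 2*(55 - 1/91*(-349/210)) = 2*(55 + 349/19110) = 2*(1051399/19110) = 1051399/9555 ≈ 110.04)
(-41*44 + 54) - c = (-41*44 + 54) - 1*1051399/9555 = (-1804 + 54) - 1051399/9555 = -1750 - 1051399/9555 = -17772649/9555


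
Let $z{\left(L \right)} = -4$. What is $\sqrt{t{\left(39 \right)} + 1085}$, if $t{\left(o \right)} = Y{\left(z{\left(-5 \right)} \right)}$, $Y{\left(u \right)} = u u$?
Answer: $\sqrt{1101} \approx 33.181$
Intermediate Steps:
$Y{\left(u \right)} = u^{2}$
$t{\left(o \right)} = 16$ ($t{\left(o \right)} = \left(-4\right)^{2} = 16$)
$\sqrt{t{\left(39 \right)} + 1085} = \sqrt{16 + 1085} = \sqrt{1101}$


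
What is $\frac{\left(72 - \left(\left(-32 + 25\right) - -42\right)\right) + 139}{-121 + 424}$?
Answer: $\frac{176}{303} \approx 0.58086$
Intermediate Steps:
$\frac{\left(72 - \left(\left(-32 + 25\right) - -42\right)\right) + 139}{-121 + 424} = \frac{\left(72 - \left(-7 + 42\right)\right) + 139}{303} = \left(\left(72 - 35\right) + 139\right) \frac{1}{303} = \left(37 + 139\right) \frac{1}{303} = 176 \cdot \frac{1}{303} = \frac{176}{303}$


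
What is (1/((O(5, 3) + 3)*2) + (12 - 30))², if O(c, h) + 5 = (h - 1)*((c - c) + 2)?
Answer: 5041/16 ≈ 315.06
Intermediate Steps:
O(c, h) = -7 + 2*h (O(c, h) = -5 + (h - 1)*((c - c) + 2) = -5 + (-1 + h)*(0 + 2) = -5 + (-1 + h)*2 = -5 + (-2 + 2*h) = -7 + 2*h)
(1/((O(5, 3) + 3)*2) + (12 - 30))² = (1/(((-7 + 2*3) + 3)*2) + (12 - 30))² = (1/(((-7 + 6) + 3)*2) - 18)² = (1/((-1 + 3)*2) - 18)² = (1/(2*2) - 18)² = (1/4 - 18)² = (¼ - 18)² = (-71/4)² = 5041/16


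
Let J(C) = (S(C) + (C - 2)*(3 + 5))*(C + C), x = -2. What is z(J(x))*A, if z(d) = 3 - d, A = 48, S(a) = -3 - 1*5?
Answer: -7536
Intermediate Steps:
S(a) = -8 (S(a) = -3 - 5 = -8)
J(C) = 2*C*(-24 + 8*C) (J(C) = (-8 + (C - 2)*(3 + 5))*(C + C) = (-8 + (-2 + C)*8)*(2*C) = (-8 + (-16 + 8*C))*(2*C) = (-24 + 8*C)*(2*C) = 2*C*(-24 + 8*C))
z(J(x))*A = (3 - 16*(-2)*(-3 - 2))*48 = (3 - 16*(-2)*(-5))*48 = (3 - 1*160)*48 = (3 - 160)*48 = -157*48 = -7536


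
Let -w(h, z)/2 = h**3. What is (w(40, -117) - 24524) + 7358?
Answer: -145166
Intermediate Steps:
w(h, z) = -2*h**3
(w(40, -117) - 24524) + 7358 = (-2*40**3 - 24524) + 7358 = (-2*64000 - 24524) + 7358 = (-128000 - 24524) + 7358 = -152524 + 7358 = -145166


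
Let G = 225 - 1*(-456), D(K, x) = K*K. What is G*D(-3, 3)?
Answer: 6129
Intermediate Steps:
D(K, x) = K²
G = 681 (G = 225 + 456 = 681)
G*D(-3, 3) = 681*(-3)² = 681*9 = 6129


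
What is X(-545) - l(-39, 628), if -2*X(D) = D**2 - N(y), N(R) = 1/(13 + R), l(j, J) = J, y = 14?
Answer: -4026793/27 ≈ -1.4914e+5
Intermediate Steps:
X(D) = 1/54 - D**2/2 (X(D) = -(D**2 - 1/(13 + 14))/2 = -(D**2 - 1/27)/2 = -(-1/27 + D**2)/2 = 1/54 - D**2/2)
X(-545) - l(-39, 628) = (1/54 - 1/2*(-545)**2) - 1*628 = (1/54 - 1/2*297025) - 628 = (1/54 - 297025/2) - 628 = -4009837/27 - 628 = -4026793/27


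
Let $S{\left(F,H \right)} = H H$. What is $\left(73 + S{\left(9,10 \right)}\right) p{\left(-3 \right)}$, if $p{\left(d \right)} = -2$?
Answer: $-346$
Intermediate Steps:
$S{\left(F,H \right)} = H^{2}$
$\left(73 + S{\left(9,10 \right)}\right) p{\left(-3 \right)} = \left(73 + 10^{2}\right) \left(-2\right) = \left(73 + 100\right) \left(-2\right) = 173 \left(-2\right) = -346$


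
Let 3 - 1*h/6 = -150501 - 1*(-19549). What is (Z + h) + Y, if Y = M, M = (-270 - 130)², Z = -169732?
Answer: 775998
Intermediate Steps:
h = 785730 (h = 18 - 6*(-150501 - 1*(-19549)) = 18 - 6*(-150501 + 19549) = 18 - 6*(-130952) = 18 + 785712 = 785730)
M = 160000 (M = (-400)² = 160000)
Y = 160000
(Z + h) + Y = (-169732 + 785730) + 160000 = 615998 + 160000 = 775998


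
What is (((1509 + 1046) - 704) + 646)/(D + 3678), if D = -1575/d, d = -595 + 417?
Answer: 444466/656259 ≈ 0.67727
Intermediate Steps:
d = -178
D = 1575/178 (D = -1575/(-178) = -1575*(-1/178) = 1575/178 ≈ 8.8483)
(((1509 + 1046) - 704) + 646)/(D + 3678) = (((1509 + 1046) - 704) + 646)/(1575/178 + 3678) = ((2555 - 704) + 646)/(656259/178) = (1851 + 646)*(178/656259) = 2497*(178/656259) = 444466/656259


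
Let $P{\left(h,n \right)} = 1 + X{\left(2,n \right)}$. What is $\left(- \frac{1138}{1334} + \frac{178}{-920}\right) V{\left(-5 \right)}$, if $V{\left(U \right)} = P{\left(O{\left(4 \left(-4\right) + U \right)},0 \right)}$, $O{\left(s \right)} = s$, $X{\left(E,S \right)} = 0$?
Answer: $- \frac{607}{580} \approx -1.0466$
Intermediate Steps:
$P{\left(h,n \right)} = 1$ ($P{\left(h,n \right)} = 1 + 0 = 1$)
$V{\left(U \right)} = 1$
$\left(- \frac{1138}{1334} + \frac{178}{-920}\right) V{\left(-5 \right)} = \left(- \frac{1138}{1334} + \frac{178}{-920}\right) 1 = \left(\left(-1138\right) \frac{1}{1334} + 178 \left(- \frac{1}{920}\right)\right) 1 = \left(- \frac{569}{667} - \frac{89}{460}\right) 1 = \left(- \frac{607}{580}\right) 1 = - \frac{607}{580}$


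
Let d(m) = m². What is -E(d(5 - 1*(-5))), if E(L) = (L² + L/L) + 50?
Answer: -10051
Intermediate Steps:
E(L) = 51 + L² (E(L) = (L² + 1) + 50 = (1 + L²) + 50 = 51 + L²)
-E(d(5 - 1*(-5))) = -(51 + ((5 - 1*(-5))²)²) = -(51 + ((5 + 5)²)²) = -(51 + (10²)²) = -(51 + 100²) = -(51 + 10000) = -1*10051 = -10051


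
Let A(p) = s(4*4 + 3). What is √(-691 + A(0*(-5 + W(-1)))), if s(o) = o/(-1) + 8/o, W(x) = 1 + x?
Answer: 3*I*√28462/19 ≈ 26.638*I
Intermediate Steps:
s(o) = -o + 8/o (s(o) = o*(-1) + 8/o = -o + 8/o)
A(p) = -353/19 (A(p) = -(4*4 + 3) + 8/(4*4 + 3) = -(16 + 3) + 8/(16 + 3) = -1*19 + 8/19 = -19 + 8*(1/19) = -19 + 8/19 = -353/19)
√(-691 + A(0*(-5 + W(-1)))) = √(-691 - 353/19) = √(-13482/19) = 3*I*√28462/19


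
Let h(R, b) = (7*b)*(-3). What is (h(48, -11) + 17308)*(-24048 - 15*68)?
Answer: -439667652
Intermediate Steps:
h(R, b) = -21*b
(h(48, -11) + 17308)*(-24048 - 15*68) = (-21*(-11) + 17308)*(-24048 - 15*68) = (231 + 17308)*(-24048 - 1020) = 17539*(-25068) = -439667652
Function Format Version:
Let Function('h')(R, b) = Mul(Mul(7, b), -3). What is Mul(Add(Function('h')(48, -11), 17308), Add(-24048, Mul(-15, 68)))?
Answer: -439667652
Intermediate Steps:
Function('h')(R, b) = Mul(-21, b)
Mul(Add(Function('h')(48, -11), 17308), Add(-24048, Mul(-15, 68))) = Mul(Add(Mul(-21, -11), 17308), Add(-24048, Mul(-15, 68))) = Mul(Add(231, 17308), Add(-24048, -1020)) = Mul(17539, -25068) = -439667652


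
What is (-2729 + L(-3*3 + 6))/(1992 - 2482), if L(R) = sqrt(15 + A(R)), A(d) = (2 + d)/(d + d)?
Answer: 2729/490 - sqrt(546)/2940 ≈ 5.5614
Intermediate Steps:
A(d) = (2 + d)/(2*d) (A(d) = (2 + d)/((2*d)) = (2 + d)*(1/(2*d)) = (2 + d)/(2*d))
L(R) = sqrt(15 + (2 + R)/(2*R))
(-2729 + L(-3*3 + 6))/(1992 - 2482) = (-2729 + sqrt(62 + 4/(-3*3 + 6))/2)/(1992 - 2482) = (-2729 + sqrt(62 + 4/(-9 + 6))/2)/(-490) = (-2729 + sqrt(62 + 4/(-3))/2)*(-1/490) = (-2729 + sqrt(62 + 4*(-1/3))/2)*(-1/490) = (-2729 + sqrt(62 - 4/3)/2)*(-1/490) = (-2729 + sqrt(182/3)/2)*(-1/490) = (-2729 + (sqrt(546)/3)/2)*(-1/490) = (-2729 + sqrt(546)/6)*(-1/490) = 2729/490 - sqrt(546)/2940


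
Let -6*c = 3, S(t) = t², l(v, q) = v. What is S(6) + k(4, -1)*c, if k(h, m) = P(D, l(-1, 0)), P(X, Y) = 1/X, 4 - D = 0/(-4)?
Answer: 287/8 ≈ 35.875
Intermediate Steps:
D = 4 (D = 4 - 0/(-4) = 4 - 0*(-1)/4 = 4 - 1*0 = 4 + 0 = 4)
k(h, m) = ¼ (k(h, m) = 1/4 = ¼)
c = -½ (c = -⅙*3 = -½ ≈ -0.50000)
S(6) + k(4, -1)*c = 6² + (¼)*(-½) = 36 - ⅛ = 287/8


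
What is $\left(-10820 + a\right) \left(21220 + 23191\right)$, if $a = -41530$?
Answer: $-2324915850$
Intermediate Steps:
$\left(-10820 + a\right) \left(21220 + 23191\right) = \left(-10820 - 41530\right) \left(21220 + 23191\right) = \left(-52350\right) 44411 = -2324915850$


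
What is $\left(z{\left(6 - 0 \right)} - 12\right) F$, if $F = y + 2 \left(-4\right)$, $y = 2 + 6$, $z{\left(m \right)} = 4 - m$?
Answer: $0$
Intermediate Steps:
$y = 8$
$F = 0$ ($F = 8 + 2 \left(-4\right) = 8 - 8 = 0$)
$\left(z{\left(6 - 0 \right)} - 12\right) F = \left(\left(4 - \left(6 - 0\right)\right) - 12\right) 0 = \left(\left(4 - \left(6 + 0\right)\right) - 12\right) 0 = \left(\left(4 - 6\right) - 12\right) 0 = \left(-2 - 12\right) 0 = \left(-14\right) 0 = 0$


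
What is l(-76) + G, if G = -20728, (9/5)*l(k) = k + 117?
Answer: -186347/9 ≈ -20705.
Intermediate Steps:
l(k) = 65 + 5*k/9 (l(k) = 5*(k + 117)/9 = 5*(117 + k)/9 = 65 + 5*k/9)
l(-76) + G = (65 + (5/9)*(-76)) - 20728 = (65 - 380/9) - 20728 = 205/9 - 20728 = -186347/9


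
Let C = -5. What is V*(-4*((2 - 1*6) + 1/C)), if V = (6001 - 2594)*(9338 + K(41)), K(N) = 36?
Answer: 2682726312/5 ≈ 5.3655e+8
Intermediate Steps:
V = 31937218 (V = (6001 - 2594)*(9338 + 36) = 3407*9374 = 31937218)
V*(-4*((2 - 1*6) + 1/C)) = 31937218*(-4*((2 - 1*6) + 1/(-5))) = 31937218*(-4*((2 - 6) - ⅕)) = 31937218*(-4*(-4 - ⅕)) = 31937218*(-4*(-21/5)) = 31937218*(84/5) = 2682726312/5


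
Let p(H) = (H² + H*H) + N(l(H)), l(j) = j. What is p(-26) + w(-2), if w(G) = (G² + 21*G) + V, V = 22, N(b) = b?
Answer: 1310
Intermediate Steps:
w(G) = 22 + G² + 21*G (w(G) = (G² + 21*G) + 22 = 22 + G² + 21*G)
p(H) = H + 2*H² (p(H) = (H² + H*H) + H = (H² + H²) + H = 2*H² + H = H + 2*H²)
p(-26) + w(-2) = -26*(1 + 2*(-26)) + (22 + (-2)² + 21*(-2)) = -26*(1 - 52) + (22 + 4 - 42) = -26*(-51) - 16 = 1326 - 16 = 1310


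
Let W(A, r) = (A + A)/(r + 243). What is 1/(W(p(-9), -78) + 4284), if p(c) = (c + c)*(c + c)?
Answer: 55/235836 ≈ 0.00023321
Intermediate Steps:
p(c) = 4*c**2 (p(c) = (2*c)*(2*c) = 4*c**2)
W(A, r) = 2*A/(243 + r) (W(A, r) = (2*A)/(243 + r) = 2*A/(243 + r))
1/(W(p(-9), -78) + 4284) = 1/(2*(4*(-9)**2)/(243 - 78) + 4284) = 1/(2*(4*81)/165 + 4284) = 1/(2*324*(1/165) + 4284) = 1/(216/55 + 4284) = 1/(235836/55) = 55/235836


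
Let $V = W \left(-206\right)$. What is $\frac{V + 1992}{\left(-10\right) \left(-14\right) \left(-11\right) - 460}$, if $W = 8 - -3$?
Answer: $\frac{137}{1000} \approx 0.137$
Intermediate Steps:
$W = 11$ ($W = 8 + 3 = 11$)
$V = -2266$ ($V = 11 \left(-206\right) = -2266$)
$\frac{V + 1992}{\left(-10\right) \left(-14\right) \left(-11\right) - 460} = \frac{-2266 + 1992}{\left(-10\right) \left(-14\right) \left(-11\right) - 460} = - \frac{274}{140 \left(-11\right) - 460} = - \frac{274}{-1540 - 460} = - \frac{274}{-2000} = \left(-274\right) \left(- \frac{1}{2000}\right) = \frac{137}{1000}$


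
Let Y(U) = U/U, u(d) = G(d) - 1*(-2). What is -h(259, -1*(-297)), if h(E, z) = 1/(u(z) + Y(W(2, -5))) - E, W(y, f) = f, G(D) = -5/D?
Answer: 229177/886 ≈ 258.66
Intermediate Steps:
G(D) = -5/D
u(d) = 2 - 5/d (u(d) = -5/d - 1*(-2) = -5/d + 2 = 2 - 5/d)
Y(U) = 1
h(E, z) = 1/(3 - 5/z) - E (h(E, z) = 1/((2 - 5/z) + 1) - E = 1/(3 - 5/z) - E)
-h(259, -1*(-297)) = -(-1*(-297) + 5*259 - 3*259*(-1*(-297)))/(-5 + 3*(-1*(-297))) = -(297 + 1295 - 3*259*297)/(-5 + 3*297) = -(297 + 1295 - 230769)/(-5 + 891) = -(-229177)/886 = -1*(-229177/886) = 229177/886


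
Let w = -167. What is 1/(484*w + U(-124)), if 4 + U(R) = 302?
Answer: -1/80530 ≈ -1.2418e-5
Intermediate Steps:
U(R) = 298 (U(R) = -4 + 302 = 298)
1/(484*w + U(-124)) = 1/(484*(-167) + 298) = 1/(-80828 + 298) = 1/(-80530) = -1/80530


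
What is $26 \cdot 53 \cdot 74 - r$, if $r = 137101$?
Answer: $-35129$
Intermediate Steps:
$26 \cdot 53 \cdot 74 - r = 26 \cdot 53 \cdot 74 - 137101 = 1378 \cdot 74 - 137101 = 101972 - 137101 = -35129$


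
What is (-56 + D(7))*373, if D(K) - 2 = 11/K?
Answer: -136891/7 ≈ -19556.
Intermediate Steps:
D(K) = 2 + 11/K
(-56 + D(7))*373 = (-56 + (2 + 11/7))*373 = (-56 + 25/7)*373 = -367/7*373 = -136891/7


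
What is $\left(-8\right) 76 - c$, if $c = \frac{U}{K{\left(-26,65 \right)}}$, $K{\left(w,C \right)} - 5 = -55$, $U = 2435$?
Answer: $- \frac{5593}{10} \approx -559.3$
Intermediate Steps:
$K{\left(w,C \right)} = -50$ ($K{\left(w,C \right)} = 5 - 55 = -50$)
$c = - \frac{487}{10}$ ($c = \frac{2435}{-50} = 2435 \left(- \frac{1}{50}\right) = - \frac{487}{10} \approx -48.7$)
$\left(-8\right) 76 - c = \left(-8\right) 76 - - \frac{487}{10} = -608 + \frac{487}{10} = - \frac{5593}{10}$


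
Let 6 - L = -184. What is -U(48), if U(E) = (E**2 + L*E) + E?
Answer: -11472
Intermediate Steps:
L = 190 (L = 6 - 1*(-184) = 6 + 184 = 190)
U(E) = E**2 + 191*E (U(E) = (E**2 + 190*E) + E = E**2 + 191*E)
-U(48) = -48*(191 + 48) = -48*239 = -1*11472 = -11472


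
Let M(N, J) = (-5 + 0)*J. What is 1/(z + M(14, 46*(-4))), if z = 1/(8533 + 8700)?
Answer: 17233/15854361 ≈ 0.0010870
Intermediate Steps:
M(N, J) = -5*J
z = 1/17233 ≈ 5.8028e-5
1/(z + M(14, 46*(-4))) = 1/(1/17233 - 230*(-4)) = 1/(1/17233 - 5*(-184)) = 1/(1/17233 + 920) = 1/(15854361/17233) = 17233/15854361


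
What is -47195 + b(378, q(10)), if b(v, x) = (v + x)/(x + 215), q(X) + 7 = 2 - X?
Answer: -9438637/200 ≈ -47193.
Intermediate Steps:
q(X) = -5 - X (q(X) = -7 + (2 - X) = -5 - X)
b(v, x) = (v + x)/(215 + x)
-47195 + b(378, q(10)) = -47195 + (378 + (-5 - 1*10))/(215 + (-5 - 1*10)) = -47195 + (378 + (-5 - 10))/(215 + (-5 - 10)) = -47195 + (378 - 15)/(215 - 15) = -47195 + 363/200 = -9438637/200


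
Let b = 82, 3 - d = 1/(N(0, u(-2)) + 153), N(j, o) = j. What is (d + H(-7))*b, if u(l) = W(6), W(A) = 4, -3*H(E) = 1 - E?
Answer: 4100/153 ≈ 26.797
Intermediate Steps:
H(E) = -⅓ + E/3 (H(E) = -(1 - E)/3 = -⅓ + E/3)
u(l) = 4
d = 458/153 (d = 3 - 1/(0 + 153) = 3 - 1/153 = 458/153 ≈ 2.9935)
(d + H(-7))*b = (458/153 + (-⅓ + (⅓)*(-7)))*82 = (458/153 + (-⅓ - 7/3))*82 = (458/153 - 8/3)*82 = (50/153)*82 = 4100/153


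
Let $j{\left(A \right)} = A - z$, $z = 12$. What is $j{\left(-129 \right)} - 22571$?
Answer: $-22712$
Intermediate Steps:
$j{\left(A \right)} = -12 + A$ ($j{\left(A \right)} = A - 12 = -12 + A$)
$j{\left(-129 \right)} - 22571 = \left(-12 - 129\right) - 22571 = -141 - 22571 = -22712$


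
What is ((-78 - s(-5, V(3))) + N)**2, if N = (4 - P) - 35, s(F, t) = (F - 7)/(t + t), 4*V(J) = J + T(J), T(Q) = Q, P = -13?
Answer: 8464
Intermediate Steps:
V(J) = J/2 (V(J) = (J + J)/4 = (2*J)/4 = J/2)
s(F, t) = (-7 + F)/(2*t) (s(F, t) = (-7 + F)/((2*t)) = (-7 + F)*(1/(2*t)) = (-7 + F)/(2*t))
N = -18 (N = (4 - 1*(-13)) - 35 = (4 + 13) - 35 = 17 - 35 = -18)
((-78 - s(-5, V(3))) + N)**2 = ((-78 - (-7 - 5)/(2*((1/2)*3))) - 18)**2 = ((-78 - (-12)/(2*3/2)) - 18)**2 = ((-78 - 2*(-12)/(2*3)) - 18)**2 = ((-78 - 1*(-4)) - 18)**2 = ((-78 + 4) - 18)**2 = (-74 - 18)**2 = (-92)**2 = 8464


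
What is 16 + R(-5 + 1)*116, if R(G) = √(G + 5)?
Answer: 132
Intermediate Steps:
R(G) = √(5 + G)
16 + R(-5 + 1)*116 = 16 + √(5 + (-5 + 1))*116 = 16 + √(5 - 4)*116 = 16 + √1*116 = 16 + 1*116 = 16 + 116 = 132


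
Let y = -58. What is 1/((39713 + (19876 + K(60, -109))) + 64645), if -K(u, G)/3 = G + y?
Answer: 1/124735 ≈ 8.0170e-6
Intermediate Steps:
K(u, G) = 174 - 3*G (K(u, G) = -3*(G - 58) = -3*(-58 + G) = 174 - 3*G)
1/((39713 + (19876 + K(60, -109))) + 64645) = 1/((39713 + (19876 + (174 - 3*(-109)))) + 64645) = 1/((39713 + (19876 + (174 + 327))) + 64645) = 1/((39713 + (19876 + 501)) + 64645) = 1/((39713 + 20377) + 64645) = 1/(60090 + 64645) = 1/124735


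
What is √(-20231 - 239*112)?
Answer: I*√46999 ≈ 216.79*I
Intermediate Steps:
√(-20231 - 239*112) = √(-20231 - 26768) = √(-46999) = I*√46999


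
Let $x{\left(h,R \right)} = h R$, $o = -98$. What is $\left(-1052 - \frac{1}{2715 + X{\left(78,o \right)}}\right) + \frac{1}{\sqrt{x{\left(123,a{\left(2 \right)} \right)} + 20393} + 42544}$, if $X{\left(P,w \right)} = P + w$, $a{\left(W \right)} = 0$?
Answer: $- \frac{5131524415736483}{4877873308385} - \frac{\sqrt{20393}}{1809971543} \approx -1052.0$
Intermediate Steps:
$x{\left(h,R \right)} = R h$
$\left(-1052 - \frac{1}{2715 + X{\left(78,o \right)}}\right) + \frac{1}{\sqrt{x{\left(123,a{\left(2 \right)} \right)} + 20393} + 42544} = \left(-1052 - \frac{1}{2715 + \left(78 - 98\right)}\right) + \frac{1}{\sqrt{0 \cdot 123 + 20393} + 42544} = \left(-1052 - \frac{1}{2715 - 20}\right) + \frac{1}{\sqrt{0 + 20393} + 42544} = \left(-1052 - \frac{1}{2695}\right) + \frac{1}{\sqrt{20393} + 42544} = \left(-1052 - \frac{1}{2695}\right) + \frac{1}{42544 + \sqrt{20393}} = - \frac{2835141}{2695} + \frac{1}{42544 + \sqrt{20393}}$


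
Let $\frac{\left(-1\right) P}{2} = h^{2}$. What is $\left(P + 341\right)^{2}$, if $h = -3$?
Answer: $104329$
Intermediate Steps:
$P = -18$ ($P = - 2 \left(-3\right)^{2} = \left(-2\right) 9 = -18$)
$\left(P + 341\right)^{2} = \left(-18 + 341\right)^{2} = 323^{2} = 104329$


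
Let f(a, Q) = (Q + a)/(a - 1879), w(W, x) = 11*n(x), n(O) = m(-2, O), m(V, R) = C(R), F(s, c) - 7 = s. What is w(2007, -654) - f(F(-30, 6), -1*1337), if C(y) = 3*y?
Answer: -20525162/951 ≈ -21583.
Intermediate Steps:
F(s, c) = 7 + s
m(V, R) = 3*R
n(O) = 3*O
w(W, x) = 33*x (w(W, x) = 11*(3*x) = 33*x)
f(a, Q) = (Q + a)/(-1879 + a)
w(2007, -654) - f(F(-30, 6), -1*1337) = 33*(-654) - (-1*1337 + (7 - 30))/(-1879 + (7 - 30)) = -21582 - (-1337 - 23)/(-1879 - 23) = -21582 - (-1360)/(-1902) = -21582 - (-1)*(-1360)/1902 = -21582 - 1*680/951 = -21582 - 680/951 = -20525162/951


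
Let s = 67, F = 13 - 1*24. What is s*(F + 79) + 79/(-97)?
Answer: 441853/97 ≈ 4555.2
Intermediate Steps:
F = -11 (F = 13 - 24 = -11)
s*(F + 79) + 79/(-97) = 67*(-11 + 79) + 79/(-97) = 67*68 + 79*(-1/97) = 4556 - 79/97 = 441853/97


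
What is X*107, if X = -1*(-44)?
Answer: 4708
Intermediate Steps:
X = 44
X*107 = 44*107 = 4708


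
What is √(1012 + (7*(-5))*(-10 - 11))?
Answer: √1747 ≈ 41.797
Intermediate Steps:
√(1012 + (7*(-5))*(-10 - 11)) = √(1012 - 35*(-21)) = √(1012 + 735) = √1747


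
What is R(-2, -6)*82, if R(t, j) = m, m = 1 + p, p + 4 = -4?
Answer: -574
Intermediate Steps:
p = -8 (p = -4 - 4 = -8)
m = -7 (m = 1 - 8 = -7)
R(t, j) = -7
R(-2, -6)*82 = -7*82 = -574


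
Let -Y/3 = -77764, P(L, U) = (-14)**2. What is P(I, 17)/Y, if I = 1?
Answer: 49/58323 ≈ 0.00084015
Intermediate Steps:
P(L, U) = 196
Y = 233292 (Y = -3*(-77764) = 233292)
P(I, 17)/Y = 196/233292 = 196*(1/233292) = 49/58323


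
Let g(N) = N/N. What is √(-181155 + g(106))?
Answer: I*√181154 ≈ 425.62*I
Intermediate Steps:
g(N) = 1
√(-181155 + g(106)) = √(-181155 + 1) = √(-181154) = I*√181154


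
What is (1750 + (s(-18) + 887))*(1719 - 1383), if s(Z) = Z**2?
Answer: 994896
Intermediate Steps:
(1750 + (s(-18) + 887))*(1719 - 1383) = (1750 + ((-18)**2 + 887))*(1719 - 1383) = (1750 + (324 + 887))*336 = (1750 + 1211)*336 = 2961*336 = 994896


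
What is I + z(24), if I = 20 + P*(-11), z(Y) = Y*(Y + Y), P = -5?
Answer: 1227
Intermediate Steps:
z(Y) = 2*Y**2 (z(Y) = Y*(2*Y) = 2*Y**2)
I = 75 (I = 20 - 5*(-11) = 20 + 55 = 75)
I + z(24) = 75 + 2*24**2 = 75 + 2*576 = 75 + 1152 = 1227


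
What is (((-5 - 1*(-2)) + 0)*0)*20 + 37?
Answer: 37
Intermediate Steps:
(((-5 - 1*(-2)) + 0)*0)*20 + 37 = (((-5 + 2) + 0)*0)*20 + 37 = ((-3 + 0)*0)*20 + 37 = -3*0*20 + 37 = 0*20 + 37 = 0 + 37 = 37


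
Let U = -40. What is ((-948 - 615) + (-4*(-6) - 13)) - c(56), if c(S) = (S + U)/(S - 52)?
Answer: -1556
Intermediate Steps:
c(S) = (-40 + S)/(-52 + S) (c(S) = (S - 40)/(S - 52) = (-40 + S)/(-52 + S))
((-948 - 615) + (-4*(-6) - 13)) - c(56) = ((-948 - 615) + (-4*(-6) - 13)) - (-40 + 56)/(-52 + 56) = (-1563 + (24 - 13)) - 16/4 = (-1563 + 11) - 16/4 = -1552 - 1*4 = -1552 - 4 = -1556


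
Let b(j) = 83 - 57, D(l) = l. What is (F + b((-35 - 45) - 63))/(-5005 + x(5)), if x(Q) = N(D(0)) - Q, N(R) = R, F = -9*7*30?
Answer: 932/2505 ≈ 0.37206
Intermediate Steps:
F = -1890 (F = -63*30 = -1890)
b(j) = 26
x(Q) = -Q (x(Q) = 0 - Q = -Q)
(F + b((-35 - 45) - 63))/(-5005 + x(5)) = (-1890 + 26)/(-5005 - 1*5) = -1864/(-5005 - 5) = -1864/(-5010) = -1864*(-1/5010) = 932/2505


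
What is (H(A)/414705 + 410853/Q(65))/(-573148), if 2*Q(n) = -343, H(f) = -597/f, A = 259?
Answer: 4202775579421/1005496682981980 ≈ 0.0041798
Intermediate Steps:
Q(n) = -343/2 (Q(n) = (½)*(-343) = -343/2)
(H(A)/414705 + 410853/Q(65))/(-573148) = (-597/259/414705 + 410853/(-343/2))/(-573148) = (-597*1/259*(1/414705) + 410853*(-2/343))*(-1/573148) = (-597/259*1/414705 - 821706/343)*(-1/573148) = (-199/35802865 - 821706/343)*(-1/573148) = -4202775579421/1754340385*(-1/573148) = 4202775579421/1005496682981980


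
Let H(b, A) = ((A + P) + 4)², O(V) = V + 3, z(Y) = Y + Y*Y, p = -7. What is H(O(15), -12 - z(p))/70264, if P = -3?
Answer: 2809/70264 ≈ 0.039978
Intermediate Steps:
z(Y) = Y + Y²
O(V) = 3 + V
H(b, A) = (1 + A)² (H(b, A) = ((A - 3) + 4)² = ((-3 + A) + 4)² = (1 + A)²)
H(O(15), -12 - z(p))/70264 = (1 + (-12 - (-7)*(1 - 7)))²/70264 = (1 + (-12 - (-7)*(-6)))²*(1/70264) = (1 + (-12 - 1*42))²*(1/70264) = (1 + (-12 - 42))²*(1/70264) = (1 - 54)²*(1/70264) = (-53)²*(1/70264) = 2809*(1/70264) = 2809/70264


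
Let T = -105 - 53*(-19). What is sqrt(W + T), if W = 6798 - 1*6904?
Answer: 2*sqrt(199) ≈ 28.213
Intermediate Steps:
W = -106 (W = 6798 - 6904 = -106)
T = 902 (T = -105 + 1007 = 902)
sqrt(W + T) = sqrt(-106 + 902) = sqrt(796) = 2*sqrt(199)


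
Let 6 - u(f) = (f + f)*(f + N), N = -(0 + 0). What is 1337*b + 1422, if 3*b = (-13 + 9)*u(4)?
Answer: 143314/3 ≈ 47771.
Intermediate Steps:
N = 0 (N = -1*0 = 0)
u(f) = 6 - 2*f**2 (u(f) = 6 - (f + f)*(f + 0) = 6 - 2*f*f = 6 - 2*f**2)
b = 104/3 (b = ((-13 + 9)*(6 - 2*4**2))/3 = (-4*(6 - 2*16))/3 = (-4*(6 - 32))/3 = (-4*(-26))/3 = (1/3)*104 = 104/3 ≈ 34.667)
1337*b + 1422 = 1337*(104/3) + 1422 = 139048/3 + 1422 = 143314/3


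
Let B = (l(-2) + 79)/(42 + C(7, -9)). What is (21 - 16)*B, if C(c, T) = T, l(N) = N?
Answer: 35/3 ≈ 11.667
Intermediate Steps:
B = 7/3 (B = (-2 + 79)/(42 - 9) = 77/33 = 77*(1/33) = 7/3 ≈ 2.3333)
(21 - 16)*B = (21 - 16)*(7/3) = 5*(7/3) = 35/3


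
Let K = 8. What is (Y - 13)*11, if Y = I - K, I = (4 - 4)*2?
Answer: -231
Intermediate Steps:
I = 0 (I = 0*2 = 0)
Y = -8 (Y = 0 - 1*8 = 0 - 8 = -8)
(Y - 13)*11 = (-8 - 13)*11 = -21*11 = -231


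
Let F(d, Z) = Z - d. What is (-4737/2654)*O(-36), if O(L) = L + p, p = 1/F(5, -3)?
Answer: 1368993/21232 ≈ 64.478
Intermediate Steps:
p = -⅛ (p = 1/(-3 - 1*5) = 1/(-3 - 5) = 1/(-8) = -⅛ ≈ -0.12500)
O(L) = -⅛ + L (O(L) = L - ⅛ = -⅛ + L)
(-4737/2654)*O(-36) = (-4737/2654)*(-⅛ - 36) = -4737*1/2654*(-289/8) = -4737/2654*(-289/8) = 1368993/21232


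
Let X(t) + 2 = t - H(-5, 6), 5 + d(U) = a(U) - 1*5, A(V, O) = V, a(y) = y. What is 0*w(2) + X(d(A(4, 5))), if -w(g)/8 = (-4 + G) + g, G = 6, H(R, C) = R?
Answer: -3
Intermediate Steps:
d(U) = -10 + U (d(U) = -5 + (U - 1*5) = -5 + (U - 5) = -5 + (-5 + U) = -10 + U)
X(t) = 3 + t (X(t) = -2 + (t - 1*(-5)) = -2 + (t + 5) = -2 + (5 + t) = 3 + t)
w(g) = -16 - 8*g (w(g) = -8*((-4 + 6) + g) = -8*(2 + g) = -16 - 8*g)
0*w(2) + X(d(A(4, 5))) = 0*(-16 - 8*2) + (3 + (-10 + 4)) = 0*(-16 - 16) + (3 - 6) = 0*(-32) - 3 = 0 - 3 = -3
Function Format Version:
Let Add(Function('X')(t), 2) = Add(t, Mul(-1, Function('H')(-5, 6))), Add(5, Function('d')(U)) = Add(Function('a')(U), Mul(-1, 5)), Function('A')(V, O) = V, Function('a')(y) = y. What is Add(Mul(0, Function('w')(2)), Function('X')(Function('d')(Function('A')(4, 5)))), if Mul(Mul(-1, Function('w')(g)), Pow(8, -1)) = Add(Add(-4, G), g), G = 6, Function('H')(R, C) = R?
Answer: -3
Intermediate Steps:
Function('d')(U) = Add(-10, U) (Function('d')(U) = Add(-5, Add(U, Mul(-1, 5))) = Add(-5, Add(U, -5)) = Add(-5, Add(-5, U)) = Add(-10, U))
Function('X')(t) = Add(3, t) (Function('X')(t) = Add(-2, Add(t, Mul(-1, -5))) = Add(-2, Add(t, 5)) = Add(-2, Add(5, t)) = Add(3, t))
Function('w')(g) = Add(-16, Mul(-8, g)) (Function('w')(g) = Mul(-8, Add(Add(-4, 6), g)) = Mul(-8, Add(2, g)) = Add(-16, Mul(-8, g)))
Add(Mul(0, Function('w')(2)), Function('X')(Function('d')(Function('A')(4, 5)))) = Add(Mul(0, Add(-16, Mul(-8, 2))), Add(3, Add(-10, 4))) = Add(Mul(0, Add(-16, -16)), Add(3, -6)) = Add(Mul(0, -32), -3) = Add(0, -3) = -3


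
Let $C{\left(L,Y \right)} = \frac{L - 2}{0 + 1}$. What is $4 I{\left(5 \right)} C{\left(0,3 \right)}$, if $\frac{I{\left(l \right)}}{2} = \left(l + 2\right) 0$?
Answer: $0$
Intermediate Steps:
$C{\left(L,Y \right)} = -2 + L$ ($C{\left(L,Y \right)} = \frac{-2 + L}{1} = \left(-2 + L\right) 1 = -2 + L$)
$I{\left(l \right)} = 0$ ($I{\left(l \right)} = 2 \left(l + 2\right) 0 = 2 \left(2 + l\right) 0 = 2 \cdot 0 = 0$)
$4 I{\left(5 \right)} C{\left(0,3 \right)} = 4 \cdot 0 \left(-2 + 0\right) = 0 \left(-2\right) = 0$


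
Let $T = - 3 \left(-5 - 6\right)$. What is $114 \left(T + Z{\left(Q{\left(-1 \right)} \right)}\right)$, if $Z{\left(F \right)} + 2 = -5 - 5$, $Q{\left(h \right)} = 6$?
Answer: $2394$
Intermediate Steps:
$T = 33$ ($T = \left(-3\right) \left(-11\right) = 33$)
$Z{\left(F \right)} = -12$ ($Z{\left(F \right)} = -2 - 10 = -12$)
$114 \left(T + Z{\left(Q{\left(-1 \right)} \right)}\right) = 114 \left(33 - 12\right) = 114 \cdot 21 = 2394$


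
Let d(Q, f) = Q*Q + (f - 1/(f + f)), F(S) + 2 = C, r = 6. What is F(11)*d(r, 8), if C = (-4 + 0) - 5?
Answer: -7733/16 ≈ -483.31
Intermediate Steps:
C = -9 (C = -4 - 5 = -9)
F(S) = -11 (F(S) = -2 - 9 = -11)
d(Q, f) = f + Q**2 - 1/(2*f) (d(Q, f) = Q**2 + (f - 1/(2*f)) = f + Q**2 - 1/(2*f))
F(11)*d(r, 8) = -11*(8 + 6**2 - 1/2/8) = -11*(8 + 36 - 1/2*1/8) = -11*(8 + 36 - 1/16) = -11*703/16 = -7733/16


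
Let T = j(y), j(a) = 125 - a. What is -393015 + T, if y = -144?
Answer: -392746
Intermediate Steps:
T = 269 (T = 125 - 1*(-144) = 125 + 144 = 269)
-393015 + T = -393015 + 269 = -392746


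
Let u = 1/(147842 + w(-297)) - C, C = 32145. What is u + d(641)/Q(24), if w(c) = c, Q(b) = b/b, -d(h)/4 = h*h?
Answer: -247236582604/147545 ≈ -1.6757e+6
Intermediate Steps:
d(h) = -4*h² (d(h) = -4*h*h = -4*h²)
Q(b) = 1
u = -4742834024/147545 (u = 1/(147842 - 297) - 1*32145 = 1/147545 - 32145 = -4742834024/147545 ≈ -32145.)
u + d(641)/Q(24) = -4742834024/147545 - 4*641²/1 = -4742834024/147545 - 4*410881*1 = -4742834024/147545 - 1643524*1 = -4742834024/147545 - 1643524 = -247236582604/147545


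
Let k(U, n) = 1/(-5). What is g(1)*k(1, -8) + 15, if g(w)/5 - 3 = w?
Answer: 11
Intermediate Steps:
g(w) = 15 + 5*w
k(U, n) = -⅕
g(1)*k(1, -8) + 15 = (15 + 5*1)*(-⅕) + 15 = (15 + 5)*(-⅕) + 15 = 20*(-⅕) + 15 = -4 + 15 = 11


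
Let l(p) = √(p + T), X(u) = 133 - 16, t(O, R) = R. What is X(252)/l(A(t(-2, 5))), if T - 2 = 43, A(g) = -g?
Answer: 117*√10/20 ≈ 18.499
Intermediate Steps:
X(u) = 117
T = 45 (T = 2 + 43 = 45)
l(p) = √(45 + p) (l(p) = √(p + 45) = √(45 + p))
X(252)/l(A(t(-2, 5))) = 117/(√(45 - 1*5)) = 117/(√(45 - 5)) = 117/(√40) = 117/((2*√10)) = 117*(√10/20) = 117*√10/20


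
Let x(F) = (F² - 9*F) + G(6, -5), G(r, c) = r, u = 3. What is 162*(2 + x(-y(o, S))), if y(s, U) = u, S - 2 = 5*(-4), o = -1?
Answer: 7128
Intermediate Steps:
S = -18 (S = 2 + 5*(-4) = 2 - 20 = -18)
y(s, U) = 3
x(F) = 6 + F² - 9*F (x(F) = (F² - 9*F) + 6 = 6 + F² - 9*F)
162*(2 + x(-y(o, S))) = 162*(2 + (6 + (-1*3)² - (-9)*3)) = 162*(2 + (6 + (-3)² - 9*(-3))) = 162*(2 + (6 + 9 + 27)) = 162*(2 + 42) = 162*44 = 7128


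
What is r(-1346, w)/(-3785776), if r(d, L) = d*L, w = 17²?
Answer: 194497/1892888 ≈ 0.10275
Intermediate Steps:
w = 289
r(d, L) = L*d
r(-1346, w)/(-3785776) = (289*(-1346))/(-3785776) = -388994*(-1/3785776) = 194497/1892888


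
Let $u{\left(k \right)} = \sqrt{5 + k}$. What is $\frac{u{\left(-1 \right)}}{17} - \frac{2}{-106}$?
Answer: $\frac{123}{901} \approx 0.13651$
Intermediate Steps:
$\frac{u{\left(-1 \right)}}{17} - \frac{2}{-106} = \frac{\sqrt{5 - 1}}{17} - \frac{2}{-106} = \sqrt{4} \cdot \frac{1}{17} - - \frac{1}{53} = 2 \cdot \frac{1}{17} + \frac{1}{53} = \frac{2}{17} + \frac{1}{53} = \frac{123}{901}$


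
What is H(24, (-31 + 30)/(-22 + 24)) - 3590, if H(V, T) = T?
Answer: -7181/2 ≈ -3590.5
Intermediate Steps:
H(24, (-31 + 30)/(-22 + 24)) - 3590 = (-31 + 30)/(-22 + 24) - 3590 = -1/2 - 3590 = -7181/2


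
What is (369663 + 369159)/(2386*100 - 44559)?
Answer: 738822/194041 ≈ 3.8076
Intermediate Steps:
(369663 + 369159)/(2386*100 - 44559) = 738822/(238600 - 44559) = 738822/194041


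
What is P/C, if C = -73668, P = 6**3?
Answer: -18/6139 ≈ -0.0029321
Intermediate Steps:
P = 216
P/C = 216/(-73668) = 216*(-1/73668) = -18/6139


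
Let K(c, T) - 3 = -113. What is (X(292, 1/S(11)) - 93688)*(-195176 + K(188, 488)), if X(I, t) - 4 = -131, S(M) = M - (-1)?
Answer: 18320756090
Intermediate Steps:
K(c, T) = -110 (K(c, T) = 3 - 113 = -110)
S(M) = 1 + M (S(M) = M - 1*(-1) = M + 1 = 1 + M)
X(I, t) = -127 (X(I, t) = 4 - 131 = -127)
(X(292, 1/S(11)) - 93688)*(-195176 + K(188, 488)) = (-127 - 93688)*(-195176 - 110) = -93815*(-195286) = 18320756090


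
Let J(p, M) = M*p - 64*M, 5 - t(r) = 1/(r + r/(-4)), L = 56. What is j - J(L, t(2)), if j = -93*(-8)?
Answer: 2336/3 ≈ 778.67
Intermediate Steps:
j = 744
t(r) = 5 - 4/(3*r) (t(r) = 5 - 1/(r + r/(-4)) = 5 - 1/(r + r*(-¼)) = 5 - 1/(r - r/4) = 5 - 1/(3*r/4) = 5 - 4/(3*r))
J(p, M) = -64*M + M*p
j - J(L, t(2)) = 744 - (5 - 4/3/2)*(-64 + 56) = 744 - (5 - 4/3*½)*(-8) = 744 - (5 - ⅔)*(-8) = 744 - 13*(-8)/3 = 744 - 1*(-104/3) = 744 + 104/3 = 2336/3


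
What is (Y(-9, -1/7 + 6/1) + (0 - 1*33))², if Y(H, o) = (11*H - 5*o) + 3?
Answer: 1227664/49 ≈ 25054.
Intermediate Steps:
Y(H, o) = 3 - 5*o + 11*H (Y(H, o) = (-5*o + 11*H) + 3 = 3 - 5*o + 11*H)
(Y(-9, -1/7 + 6/1) + (0 - 1*33))² = ((3 - 5*(-1/7 + 6/1) + 11*(-9)) + (0 - 1*33))² = ((3 - 5*(-1*⅐ + 6*1) - 99) + (0 - 33))² = ((3 - 5*(-⅐ + 6) - 99) - 33)² = ((3 - 5*41/7 - 99) - 33)² = ((3 - 205/7 - 99) - 33)² = (-877/7 - 33)² = (-1108/7)² = 1227664/49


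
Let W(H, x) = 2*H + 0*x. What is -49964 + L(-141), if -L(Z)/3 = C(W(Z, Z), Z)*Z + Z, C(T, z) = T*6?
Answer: -765257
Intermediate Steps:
W(H, x) = 2*H (W(H, x) = 2*H + 0 = 2*H)
C(T, z) = 6*T
L(Z) = -36*Z² - 3*Z (L(Z) = -3*((6*(2*Z))*Z + Z) = -3*((12*Z)*Z + Z) = -3*(12*Z² + Z) = -3*(Z + 12*Z²) = -36*Z² - 3*Z)
-49964 + L(-141) = -49964 - 3*(-141)*(1 + 12*(-141)) = -49964 - 3*(-141)*(1 - 1692) = -49964 - 3*(-141)*(-1691) = -49964 - 715293 = -765257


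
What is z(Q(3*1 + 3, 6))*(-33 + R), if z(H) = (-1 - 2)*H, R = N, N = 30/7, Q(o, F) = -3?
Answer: -1809/7 ≈ -258.43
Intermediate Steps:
N = 30/7 (N = 30*(1/7) = 30/7 ≈ 4.2857)
R = 30/7 ≈ 4.2857
z(H) = -3*H
z(Q(3*1 + 3, 6))*(-33 + R) = (-3*(-3))*(-33 + 30/7) = 9*(-201/7) = -1809/7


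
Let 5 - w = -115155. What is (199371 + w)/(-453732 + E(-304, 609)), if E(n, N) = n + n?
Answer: -314531/454340 ≈ -0.69228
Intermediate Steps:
w = 115160 (w = 5 - 1*(-115155) = 5 + 115155 = 115160)
E(n, N) = 2*n
(199371 + w)/(-453732 + E(-304, 609)) = (199371 + 115160)/(-453732 + 2*(-304)) = 314531/(-453732 - 608) = 314531/(-454340) = 314531*(-1/454340) = -314531/454340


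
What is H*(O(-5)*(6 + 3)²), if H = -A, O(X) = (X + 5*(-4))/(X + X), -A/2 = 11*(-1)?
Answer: -4455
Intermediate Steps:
A = 22 (A = -22*(-1) = -2*(-11) = 22)
O(X) = (-20 + X)/(2*X) (O(X) = (X - 20)/((2*X)) = (-20 + X)*(1/(2*X)) = (-20 + X)/(2*X))
H = -22 (H = -1*22 = -22)
H*(O(-5)*(6 + 3)²) = -22*(½)*(-20 - 5)/(-5)*(6 + 3)² = -22*(½)*(-⅕)*(-25)*9² = -55*81 = -22*405/2 = -4455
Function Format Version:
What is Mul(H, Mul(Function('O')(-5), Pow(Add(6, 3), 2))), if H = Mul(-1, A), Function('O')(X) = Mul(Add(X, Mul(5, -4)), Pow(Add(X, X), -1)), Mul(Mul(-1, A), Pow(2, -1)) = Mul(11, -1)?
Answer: -4455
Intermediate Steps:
A = 22 (A = Mul(-2, Mul(11, -1)) = Mul(-2, -11) = 22)
Function('O')(X) = Mul(Rational(1, 2), Pow(X, -1), Add(-20, X)) (Function('O')(X) = Mul(Add(X, -20), Pow(Mul(2, X), -1)) = Mul(Add(-20, X), Mul(Rational(1, 2), Pow(X, -1))) = Mul(Rational(1, 2), Pow(X, -1), Add(-20, X)))
H = -22 (H = Mul(-1, 22) = -22)
Mul(H, Mul(Function('O')(-5), Pow(Add(6, 3), 2))) = Mul(-22, Mul(Mul(Rational(1, 2), Pow(-5, -1), Add(-20, -5)), Pow(Add(6, 3), 2))) = Mul(-22, Mul(Mul(Rational(1, 2), Rational(-1, 5), -25), Pow(9, 2))) = Mul(-22, Mul(Rational(5, 2), 81)) = Mul(-22, Rational(405, 2)) = -4455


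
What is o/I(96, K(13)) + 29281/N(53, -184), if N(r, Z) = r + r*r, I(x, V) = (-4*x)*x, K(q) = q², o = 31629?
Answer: 54938477/5861376 ≈ 9.3730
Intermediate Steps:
I(x, V) = -4*x²
N(r, Z) = r + r²
o/I(96, K(13)) + 29281/N(53, -184) = 31629/((-4*96²)) + 29281/((53*(1 + 53))) = 31629/((-4*9216)) + 29281/((53*54)) = 31629/(-36864) + 29281/2862 = 31629*(-1/36864) + 29281*(1/2862) = -10543/12288 + 29281/2862 = 54938477/5861376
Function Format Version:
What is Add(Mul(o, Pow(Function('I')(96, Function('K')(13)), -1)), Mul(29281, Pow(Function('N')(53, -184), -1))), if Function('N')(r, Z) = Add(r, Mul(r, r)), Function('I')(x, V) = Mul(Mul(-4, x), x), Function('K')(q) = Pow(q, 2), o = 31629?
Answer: Rational(54938477, 5861376) ≈ 9.3730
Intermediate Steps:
Function('I')(x, V) = Mul(-4, Pow(x, 2))
Function('N')(r, Z) = Add(r, Pow(r, 2))
Add(Mul(o, Pow(Function('I')(96, Function('K')(13)), -1)), Mul(29281, Pow(Function('N')(53, -184), -1))) = Add(Mul(31629, Pow(Mul(-4, Pow(96, 2)), -1)), Mul(29281, Pow(Mul(53, Add(1, 53)), -1))) = Add(Mul(31629, Pow(Mul(-4, 9216), -1)), Mul(29281, Pow(Mul(53, 54), -1))) = Add(Mul(31629, Pow(-36864, -1)), Mul(29281, Pow(2862, -1))) = Add(Mul(31629, Rational(-1, 36864)), Mul(29281, Rational(1, 2862))) = Add(Rational(-10543, 12288), Rational(29281, 2862)) = Rational(54938477, 5861376)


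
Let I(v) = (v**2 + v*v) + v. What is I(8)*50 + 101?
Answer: 6901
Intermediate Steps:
I(v) = v + 2*v**2 (I(v) = (v**2 + v**2) + v = 2*v**2 + v = v + 2*v**2)
I(8)*50 + 101 = (8*(1 + 2*8))*50 + 101 = (8*(1 + 16))*50 + 101 = (8*17)*50 + 101 = 136*50 + 101 = 6800 + 101 = 6901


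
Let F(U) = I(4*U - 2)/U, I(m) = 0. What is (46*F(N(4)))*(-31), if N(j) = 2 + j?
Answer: 0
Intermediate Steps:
F(U) = 0 (F(U) = 0/U = 0)
(46*F(N(4)))*(-31) = (46*0)*(-31) = 0*(-31) = 0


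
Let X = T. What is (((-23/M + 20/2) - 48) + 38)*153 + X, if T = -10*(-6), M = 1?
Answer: -3459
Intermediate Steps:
T = 60
X = 60
(((-23/M + 20/2) - 48) + 38)*153 + X = (((-23/1 + 20/2) - 48) + 38)*153 + 60 = (((-23*1 + 20*(½)) - 48) + 38)*153 + 60 = (((-23 + 10) - 48) + 38)*153 + 60 = ((-13 - 48) + 38)*153 + 60 = (-61 + 38)*153 + 60 = -23*153 + 60 = -3519 + 60 = -3459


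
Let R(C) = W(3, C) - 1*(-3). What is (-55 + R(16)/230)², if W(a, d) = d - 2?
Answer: 159592689/52900 ≈ 3016.9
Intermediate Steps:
W(a, d) = -2 + d
R(C) = 1 + C (R(C) = (-2 + C) - 1*(-3) = (-2 + C) + 3 = 1 + C)
(-55 + R(16)/230)² = (-55 + (1 + 16)/230)² = (-55 + 17*(1/230))² = (-55 + 17/230)² = (-12633/230)² = 159592689/52900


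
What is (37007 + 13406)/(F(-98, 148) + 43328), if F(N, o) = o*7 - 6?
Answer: 50413/44358 ≈ 1.1365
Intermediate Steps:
F(N, o) = -6 + 7*o (F(N, o) = 7*o - 6 = -6 + 7*o)
(37007 + 13406)/(F(-98, 148) + 43328) = (37007 + 13406)/((-6 + 7*148) + 43328) = 50413/((-6 + 1036) + 43328) = 50413/(1030 + 43328) = 50413/44358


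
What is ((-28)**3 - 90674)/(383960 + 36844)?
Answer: -6257/23378 ≈ -0.26764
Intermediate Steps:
((-28)**3 - 90674)/(383960 + 36844) = (-21952 - 90674)/420804 = -112626*1/420804 = -6257/23378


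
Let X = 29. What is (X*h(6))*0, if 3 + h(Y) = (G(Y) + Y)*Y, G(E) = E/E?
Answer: 0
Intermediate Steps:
G(E) = 1
h(Y) = -3 + Y*(1 + Y) (h(Y) = -3 + (1 + Y)*Y = -3 + Y*(1 + Y))
(X*h(6))*0 = (29*(-3 + 6 + 6**2))*0 = (29*(-3 + 6 + 36))*0 = (29*39)*0 = 1131*0 = 0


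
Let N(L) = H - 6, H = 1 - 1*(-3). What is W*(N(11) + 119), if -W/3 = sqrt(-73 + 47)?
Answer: -351*I*sqrt(26) ≈ -1789.8*I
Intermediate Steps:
H = 4 (H = 1 + 3 = 4)
W = -3*I*sqrt(26) (W = -3*sqrt(-73 + 47) = -3*I*sqrt(26) ≈ -15.297*I)
N(L) = -2 (N(L) = 4 - 6 = -2)
W*(N(11) + 119) = (-3*I*sqrt(26))*(-2 + 119) = -3*I*sqrt(26)*117 = -351*I*sqrt(26)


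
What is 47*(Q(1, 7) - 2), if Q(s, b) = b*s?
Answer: 235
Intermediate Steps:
47*(Q(1, 7) - 2) = 47*(7*1 - 2) = 47*(7 - 2) = 47*5 = 235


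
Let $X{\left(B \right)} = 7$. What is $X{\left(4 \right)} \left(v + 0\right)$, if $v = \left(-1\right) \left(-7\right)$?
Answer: $49$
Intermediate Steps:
$v = 7$
$X{\left(4 \right)} \left(v + 0\right) = 7 \left(7 + 0\right) = 7 \cdot 7 = 49$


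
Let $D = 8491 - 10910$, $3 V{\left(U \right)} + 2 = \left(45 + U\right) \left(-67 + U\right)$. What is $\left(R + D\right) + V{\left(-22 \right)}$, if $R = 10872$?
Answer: $7770$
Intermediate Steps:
$V{\left(U \right)} = - \frac{2}{3} + \frac{\left(-67 + U\right) \left(45 + U\right)}{3}$ ($V{\left(U \right)} = - \frac{2}{3} + \frac{\left(45 + U\right) \left(-67 + U\right)}{3} = - \frac{2}{3} + \frac{\left(-67 + U\right) \left(45 + U\right)}{3}$)
$D = -2419$
$\left(R + D\right) + V{\left(-22 \right)} = \left(10872 - 2419\right) - \left(\frac{2533}{3} - \frac{484}{3}\right) = 8453 + \left(- \frac{3017}{3} + \frac{484}{3} + \frac{1}{3} \cdot 484\right) = 8453 + \left(- \frac{3017}{3} + \frac{484}{3} + \frac{484}{3}\right) = 8453 - 683 = 7770$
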